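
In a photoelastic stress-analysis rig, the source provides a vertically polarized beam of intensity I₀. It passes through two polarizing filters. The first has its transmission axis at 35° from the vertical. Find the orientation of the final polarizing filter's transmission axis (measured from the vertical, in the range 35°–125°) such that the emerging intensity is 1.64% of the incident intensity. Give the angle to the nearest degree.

θ ≈ 116°

I₁ = I₀ cos²(35° − 0°) = I₀ cos²(35°) = 0.671 I₀.
Need I₂/I₀ = 0.0164, so cos²(θ − 35°) = 0.0164 / 0.671 = 0.02444.
θ − 35° = arccos(√0.02444) = 81.0°, giving θ ≈ 35 + 81.0 = 116.0°.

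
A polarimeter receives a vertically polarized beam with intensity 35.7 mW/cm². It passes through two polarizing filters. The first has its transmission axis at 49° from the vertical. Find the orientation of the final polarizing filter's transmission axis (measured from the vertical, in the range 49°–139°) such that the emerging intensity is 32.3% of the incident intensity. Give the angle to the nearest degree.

θ ≈ 79°

I₁ = I₀ cos²(49° − 0°) = I₀ cos²(49°) = 0.4304 I₀.
Need I₂/I₀ = 0.323, so cos²(θ − 49°) = 0.323 / 0.4304 = 0.7504.
θ − 49° = arccos(√0.7504) = 30.0°, giving θ ≈ 49 + 30.0 = 79.0°.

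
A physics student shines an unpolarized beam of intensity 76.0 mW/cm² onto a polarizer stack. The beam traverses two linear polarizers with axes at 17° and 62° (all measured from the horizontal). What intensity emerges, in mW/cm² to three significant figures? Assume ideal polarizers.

I ≈ 19.0 mW/cm²

Unpolarized light through the first polarizer → I₁ = 76.0 mW/cm²/2 = 38 mW/cm², polarized at 17°.
I₂ = I₁ · cos²(45°) = 38 · 0.5 = 19 mW/cm².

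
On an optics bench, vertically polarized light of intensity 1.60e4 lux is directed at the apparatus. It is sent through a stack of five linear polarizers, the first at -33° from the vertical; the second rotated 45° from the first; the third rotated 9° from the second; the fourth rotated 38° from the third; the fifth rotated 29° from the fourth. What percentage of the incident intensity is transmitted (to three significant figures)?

≈ 16.3%

I₁ = 1.60e4 lux · cos²(33°) = 1.125e+04 lux.
I₂ = I₁ · cos²(45°) = 1.125e+04 · 0.5 = 5627 lux.
I₃ = I₂ · cos²(9°) = 5627 · 0.9755 = 5489 lux.
I₄ = I₃ · cos²(38°) = 5489 · 0.621 = 3409 lux.
I₅ = I₄ · cos²(29°) = 3409 · 0.765 = 2607 lux.
That is 16.3% of the incident intensity.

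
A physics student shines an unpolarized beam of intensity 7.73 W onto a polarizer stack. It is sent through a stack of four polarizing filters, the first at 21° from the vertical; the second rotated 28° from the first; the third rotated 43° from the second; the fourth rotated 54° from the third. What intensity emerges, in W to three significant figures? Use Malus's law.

Unpolarized light through the first polarizer → I₁ = 7.73 W/2 = 3.865 W, polarized at 21°.
I₂ = I₁ · cos²(28°) = 3.865 · 0.7796 = 3.013 W.
I₃ = I₂ · cos²(43°) = 3.013 · 0.5349 = 1.612 W.
I₄ = I₃ · cos²(54°) = 1.612 · 0.3455 = 0.5568 W.

I ≈ 0.557 W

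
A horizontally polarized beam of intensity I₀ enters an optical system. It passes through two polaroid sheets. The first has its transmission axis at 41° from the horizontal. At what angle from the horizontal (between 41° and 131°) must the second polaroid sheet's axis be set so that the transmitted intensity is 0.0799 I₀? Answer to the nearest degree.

I₁ = I₀ cos²(41° − 0°) = I₀ cos²(41°) = 0.5696 I₀.
Need I₂/I₀ = 0.0799, so cos²(θ − 41°) = 0.0799 / 0.5696 = 0.1403.
θ − 41° = arccos(√0.1403) = 68.0°, giving θ ≈ 41 + 68.0 = 109.0°.

θ ≈ 109°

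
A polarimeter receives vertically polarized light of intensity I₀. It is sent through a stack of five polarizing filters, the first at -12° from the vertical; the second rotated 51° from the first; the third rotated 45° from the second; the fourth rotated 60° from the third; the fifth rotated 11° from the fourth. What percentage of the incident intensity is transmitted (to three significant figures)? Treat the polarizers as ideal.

I₁ = I₀ cos²(-12° − 0°) = I₀ cos²(12°) = 0.9568 I₀.
I₂ = I₁ cos²(51°) = 0.9568 · 0.396 I₀ = 0.3789 I₀.
I₃ = I₂ cos²(45°) = 0.3789 · 0.5 I₀ = 0.1895 I₀.
I₄ = I₃ cos²(60°) = 0.1895 · 0.25 I₀ = 0.04737 I₀.
I₅ = I₄ cos²(11°) = 0.04737 · 0.9636 I₀ = 0.04564 I₀.
That is 4.564% of the incident intensity.

≈ 4.56%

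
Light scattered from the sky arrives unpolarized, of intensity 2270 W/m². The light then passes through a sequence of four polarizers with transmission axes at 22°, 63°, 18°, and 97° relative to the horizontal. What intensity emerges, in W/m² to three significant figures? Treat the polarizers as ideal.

I ≈ 11.8 W/m²

Unpolarized light through the first polarizer → I₁ = 2270 W/m²/2 = 1135 W/m², polarized at 22°.
I₂ = I₁ · cos²(41°) = 1135 · 0.5696 = 646.5 W/m².
I₃ = I₂ · cos²(45°) = 646.5 · 0.5 = 323.2 W/m².
I₄ = I₃ · cos²(79°) = 323.2 · 0.03641 = 11.77 W/m².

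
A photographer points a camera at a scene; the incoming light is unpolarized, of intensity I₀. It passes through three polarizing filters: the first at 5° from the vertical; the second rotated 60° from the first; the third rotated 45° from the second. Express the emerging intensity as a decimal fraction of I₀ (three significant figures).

Unpolarized light through the first polarizer → I₁ = ½ I₀, now polarized at 5°.
I₂ = I₁ cos²(60°) = 0.5 · 0.25 I₀ = 0.125 I₀.
I₃ = I₂ cos²(45°) = 0.125 · 0.5 I₀ = 0.0625 I₀.
Transmitted fraction = 0.0625.

≈ 0.0625 I₀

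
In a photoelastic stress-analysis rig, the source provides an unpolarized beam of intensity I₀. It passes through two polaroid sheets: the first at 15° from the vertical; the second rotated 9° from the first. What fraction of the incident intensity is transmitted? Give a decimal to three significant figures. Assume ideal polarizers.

≈ 0.488 I₀

Unpolarized light through the first polarizer → I₁ = ½ I₀, now polarized at 15°.
I₂ = I₁ cos²(9°) = 0.5 · 0.9755 I₀ = 0.4878 I₀.
Transmitted fraction = 0.4878.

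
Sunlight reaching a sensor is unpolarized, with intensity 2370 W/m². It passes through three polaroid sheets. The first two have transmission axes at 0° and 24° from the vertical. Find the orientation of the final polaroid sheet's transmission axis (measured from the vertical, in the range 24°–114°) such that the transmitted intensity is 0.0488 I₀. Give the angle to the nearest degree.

Unpolarized light through the first polarizer → I₁ = ½ I₀, now polarized at 0°.
I₂ = I₁ cos²(24° − 0°) = 0.5 I₀ · cos²(24°) = 0.4173 I₀.
Need I₃/I₀ = 0.0488, so cos²(θ − 24°) = 0.0488 / 0.4173 = 0.1169.
θ − 24° = arccos(√0.1169) = 70.0°, giving θ ≈ 24 + 70.0 = 94.0°.

θ ≈ 94°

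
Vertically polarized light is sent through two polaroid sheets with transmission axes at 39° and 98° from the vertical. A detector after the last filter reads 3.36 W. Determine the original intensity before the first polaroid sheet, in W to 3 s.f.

I₀ ≈ 21.0 W

I₁ = I₀ cos²(39° − 0°) = I₀ cos²(39°) = 0.604 I₀.
I₂ = I₁ cos²(98° − 39°) = 0.604 I₀ · cos²(59°) = 0.1602 I₀.
So 3.36 W = 0.1602 I₀, giving I₀ = 3.36/0.1602 = 20.97 W.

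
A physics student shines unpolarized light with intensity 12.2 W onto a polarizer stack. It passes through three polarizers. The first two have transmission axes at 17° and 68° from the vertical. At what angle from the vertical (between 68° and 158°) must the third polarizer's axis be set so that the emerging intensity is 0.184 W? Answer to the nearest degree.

θ ≈ 142°

Unpolarized light through the first polarizer → I₁ = ½ I₀, now polarized at 17°.
I₂ = I₁ cos²(68° − 17°) = 0.5 I₀ · cos²(51°) = 0.198 I₀.
Target fraction: 0.184 / 12.2 W = 0.01508 of I₀.
Need I₃/I₀ = 0.01508, so cos²(θ − 68°) = 0.01508 / 0.198 = 0.07616.
θ − 68° = arccos(√0.07616) = 74.0°, giving θ ≈ 68 + 74.0 = 142.0°.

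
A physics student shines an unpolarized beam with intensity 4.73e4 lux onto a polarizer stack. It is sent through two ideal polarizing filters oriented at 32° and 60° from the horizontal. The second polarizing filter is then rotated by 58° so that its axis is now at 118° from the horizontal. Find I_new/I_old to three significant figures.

I_new/I_old ≈ 0.00624

Before rotation:
Unpolarized light through the first polarizer → I₁ = ½ I₀, now polarized at 32°.
I₂ = I₁ cos²(60° − 32°) = 0.5 I₀ · cos²(28°) = 0.3898 I₀.
After rotation:
Unpolarized light through the first polarizer → I₁ = ½ I₀, now polarized at 32°.
I₂ = I₁ cos²(118° − 32°) = 0.5 I₀ · cos²(86°) = 0.002433 I₀.
Ratio = 0.002433 / 0.3898 = 0.006242.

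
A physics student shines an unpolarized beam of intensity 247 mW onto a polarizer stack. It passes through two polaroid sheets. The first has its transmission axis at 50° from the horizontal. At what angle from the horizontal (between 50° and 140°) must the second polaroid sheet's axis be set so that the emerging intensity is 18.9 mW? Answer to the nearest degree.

θ ≈ 117°

Unpolarized light through the first polarizer → I₁ = ½ I₀, now polarized at 50°.
Target fraction: 18.9 / 247 mW = 0.07652 of I₀.
Need I₂/I₀ = 0.07652, so cos²(θ − 50°) = 0.07652 / 0.5 = 0.153.
θ − 50° = arccos(√0.153) = 67.0°, giving θ ≈ 50 + 67.0 = 117.0°.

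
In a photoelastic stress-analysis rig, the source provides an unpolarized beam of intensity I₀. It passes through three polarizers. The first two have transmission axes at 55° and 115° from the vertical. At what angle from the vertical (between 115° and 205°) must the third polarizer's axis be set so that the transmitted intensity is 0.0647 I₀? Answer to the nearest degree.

Unpolarized light through the first polarizer → I₁ = ½ I₀, now polarized at 55°.
I₂ = I₁ cos²(115° − 55°) = 0.5 I₀ · cos²(60°) = 0.125 I₀.
Need I₃/I₀ = 0.0647, so cos²(θ − 115°) = 0.0647 / 0.125 = 0.5176.
θ − 115° = arccos(√0.5176) = 44.0°, giving θ ≈ 115 + 44.0 = 159.0°.

θ ≈ 159°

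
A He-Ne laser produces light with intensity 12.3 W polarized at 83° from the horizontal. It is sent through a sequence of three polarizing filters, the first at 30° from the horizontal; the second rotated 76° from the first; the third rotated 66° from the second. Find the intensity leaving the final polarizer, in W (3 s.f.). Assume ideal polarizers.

I ≈ 0.0431 W

By Malus's law, I₁ = 12.3 W · cos²(53°) = 4.455 W.
I₂ = I₁ · cos²(76°) = 4.455 · 0.05853 = 0.2607 W.
I₃ = I₂ · cos²(66°) = 0.2607 · 0.1654 = 0.04313 W.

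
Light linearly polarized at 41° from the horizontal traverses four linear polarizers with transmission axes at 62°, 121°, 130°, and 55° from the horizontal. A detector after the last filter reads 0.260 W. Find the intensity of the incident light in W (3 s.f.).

I₀ ≈ 17.2 W

By Malus's law, I₁ = I₀ cos²(62° − 41°) = I₀ cos²(21°) = 0.8716 I₀.
I₂ = I₁ cos²(121° − 62°) = 0.8716 I₀ · cos²(59°) = 0.2312 I₀.
I₃ = I₂ cos²(130° − 121°) = 0.2312 I₀ · cos²(9°) = 0.2255 I₀.
I₄ = I₃ cos²(55° − 130°) = 0.2255 I₀ · cos²(75°) = 0.01511 I₀.
So 0.260 W = 0.01511 I₀, giving I₀ = 0.260/0.01511 = 17.21 W.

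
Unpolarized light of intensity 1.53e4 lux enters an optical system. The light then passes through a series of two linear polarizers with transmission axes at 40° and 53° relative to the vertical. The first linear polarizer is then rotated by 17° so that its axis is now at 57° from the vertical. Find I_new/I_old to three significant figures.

Before rotation:
Unpolarized light through the first polarizer → I₁ = ½ I₀, now polarized at 40°.
I₂ = I₁ cos²(53° − 40°) = 0.5 I₀ · cos²(13°) = 0.4747 I₀.
After rotation:
Unpolarized light through the first polarizer → I₁ = ½ I₀, now polarized at 57°.
I₂ = I₁ cos²(53° − 57°) = 0.5 I₀ · cos²(4°) = 0.4976 I₀.
Ratio = 0.4976 / 0.4747 = 1.048.

I_new/I_old ≈ 1.05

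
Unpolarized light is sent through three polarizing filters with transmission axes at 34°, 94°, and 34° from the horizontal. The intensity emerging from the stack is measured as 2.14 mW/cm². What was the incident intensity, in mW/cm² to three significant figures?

I₀ ≈ 68.5 mW/cm²

Unpolarized light through the first polarizer → I₁ = ½ I₀, now polarized at 34°.
I₂ = I₁ cos²(94° − 34°) = 0.5 I₀ · cos²(60°) = 0.125 I₀.
I₃ = I₂ cos²(34° − 94°) = 0.125 I₀ · cos²(60°) = 0.03125 I₀.
So 2.14 mW/cm² = 0.03125 I₀, giving I₀ = 2.14/0.03125 = 68.48 mW/cm².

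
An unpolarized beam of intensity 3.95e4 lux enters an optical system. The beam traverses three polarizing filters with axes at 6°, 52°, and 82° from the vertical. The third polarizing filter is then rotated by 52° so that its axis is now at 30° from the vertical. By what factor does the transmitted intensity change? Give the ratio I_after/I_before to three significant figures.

I_new/I_old ≈ 1.15

Before rotation:
Unpolarized light through the first polarizer → I₁ = ½ I₀, now polarized at 6°.
I₂ = I₁ cos²(52° − 6°) = 0.5 I₀ · cos²(46°) = 0.2413 I₀.
I₃ = I₂ cos²(82° − 52°) = 0.2413 I₀ · cos²(30°) = 0.181 I₀.
After rotation:
Unpolarized light through the first polarizer → I₁ = ½ I₀, now polarized at 6°.
I₂ = I₁ cos²(52° − 6°) = 0.5 I₀ · cos²(46°) = 0.2413 I₀.
I₃ = I₂ cos²(30° − 52°) = 0.2413 I₀ · cos²(22°) = 0.2074 I₀.
Ratio = 0.2074 / 0.181 = 1.146.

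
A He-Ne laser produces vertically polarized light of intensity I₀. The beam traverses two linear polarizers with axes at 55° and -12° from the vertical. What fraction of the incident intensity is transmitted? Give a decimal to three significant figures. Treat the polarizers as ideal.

I₁ = I₀ cos²(55° − 0°) = I₀ cos²(55°) = 0.329 I₀.
I₂ = I₁ cos²(-12° − 55°) = 0.329 I₀ · cos²(67°) = 0.05023 I₀.
Transmitted fraction = 0.05023.

≈ 0.0502 I₀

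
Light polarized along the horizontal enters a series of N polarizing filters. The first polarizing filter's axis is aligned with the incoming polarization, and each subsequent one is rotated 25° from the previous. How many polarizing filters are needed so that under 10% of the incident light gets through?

First polarizer is aligned with the polarization: full transmission.
Each further stage multiplies by cos²(25°) = 0.8214.
After N polarizers: T = 0.8214^(N−1). Require T < 0.10 ⇒ N−1 > ln(0.10)/ln(0.8214) = 11.70, so N−1 ≥ 12 and N = 13.
Check: N=13 gives T = 0.09432 < 0.10; N=12 gives T = 0.1148.

N = 13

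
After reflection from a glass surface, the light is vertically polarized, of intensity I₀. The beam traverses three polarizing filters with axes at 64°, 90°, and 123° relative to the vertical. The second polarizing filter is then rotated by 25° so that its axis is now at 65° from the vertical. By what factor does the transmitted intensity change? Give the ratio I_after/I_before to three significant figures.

I_new/I_old ≈ 0.494

Before rotation:
I₁ = I₀ cos²(64° − 0°) = I₀ cos²(64°) = 0.1922 I₀.
I₂ = I₁ cos²(90° − 64°) = 0.1922 I₀ · cos²(26°) = 0.1552 I₀.
I₃ = I₂ cos²(123° − 90°) = 0.1552 I₀ · cos²(33°) = 0.1092 I₀.
After rotation:
I₁ = I₀ cos²(64° − 0°) = I₀ cos²(64°) = 0.1922 I₀.
I₂ = I₁ cos²(65° − 64°) = 0.1922 I₀ · cos²(1°) = 0.1921 I₀.
I₃ = I₂ cos²(123° − 65°) = 0.1921 I₀ · cos²(58°) = 0.05395 I₀.
Ratio = 0.05395 / 0.1092 = 0.4941.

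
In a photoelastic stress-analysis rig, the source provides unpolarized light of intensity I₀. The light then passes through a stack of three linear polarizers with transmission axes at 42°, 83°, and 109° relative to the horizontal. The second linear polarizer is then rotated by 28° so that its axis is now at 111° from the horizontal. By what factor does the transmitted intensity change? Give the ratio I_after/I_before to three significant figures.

I_new/I_old ≈ 0.279

Before rotation:
Unpolarized light through the first polarizer → I₁ = ½ I₀, now polarized at 42°.
I₂ = I₁ cos²(83° − 42°) = 0.5 I₀ · cos²(41°) = 0.2848 I₀.
I₃ = I₂ cos²(109° − 83°) = 0.2848 I₀ · cos²(26°) = 0.2301 I₀.
After rotation:
Unpolarized light through the first polarizer → I₁ = ½ I₀, now polarized at 42°.
I₂ = I₁ cos²(111° − 42°) = 0.5 I₀ · cos²(69°) = 0.06421 I₀.
I₃ = I₂ cos²(109° − 111°) = 0.06421 I₀ · cos²(2°) = 0.06414 I₀.
Ratio = 0.06414 / 0.2301 = 0.2788.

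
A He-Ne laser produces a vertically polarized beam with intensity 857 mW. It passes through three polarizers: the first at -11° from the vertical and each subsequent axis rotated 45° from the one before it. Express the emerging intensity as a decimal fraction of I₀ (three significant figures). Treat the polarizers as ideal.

I/I₀ ≈ 0.241

By Malus's law, I₁ = 857 mW · cos²(11°) = 825.8 mW.
I₂ = I₁ · cos²(45°) = 825.8 · 0.5 = 412.9 mW.
I₃ = I₂ · cos²(45°) = 412.9 · 0.5 = 206.4 mW.
Transmitted fraction = 0.2409.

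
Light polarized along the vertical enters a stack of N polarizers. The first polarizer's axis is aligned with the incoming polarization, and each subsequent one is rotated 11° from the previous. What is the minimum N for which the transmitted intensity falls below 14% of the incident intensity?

N = 55

First polarizer is aligned with the polarization: full transmission.
Each further stage multiplies by cos²(11°) = 0.9636.
After N polarizers: T = 0.9636^(N−1). Require T < 0.14 ⇒ N−1 > ln(0.14)/ln(0.9636) = 53.01, so N−1 ≥ 54 and N = 55.
Check: N=55 gives T = 0.135 < 0.14; N=54 gives T = 0.1401.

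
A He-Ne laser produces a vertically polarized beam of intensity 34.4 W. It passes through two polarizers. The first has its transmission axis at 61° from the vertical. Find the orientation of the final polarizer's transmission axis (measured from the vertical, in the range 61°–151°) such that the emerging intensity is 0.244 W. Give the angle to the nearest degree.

θ ≈ 141°

I₁ = I₀ cos²(61° − 0°) = I₀ cos²(61°) = 0.235 I₀.
Target fraction: 0.244 / 34.4 W = 0.007093 of I₀.
Need I₂/I₀ = 0.007093, so cos²(θ − 61°) = 0.007093 / 0.235 = 0.03018.
θ − 61° = arccos(√0.03018) = 80.0°, giving θ ≈ 61 + 80.0 = 141.0°.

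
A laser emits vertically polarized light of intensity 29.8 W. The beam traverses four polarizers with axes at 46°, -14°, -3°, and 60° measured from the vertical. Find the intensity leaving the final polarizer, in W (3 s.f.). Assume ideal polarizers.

I ≈ 0.714 W

By Malus's law, I₁ = 29.8 W · cos²(46°) = 14.38 W.
I₂ = I₁ · cos²(60°) = 14.38 · 0.25 = 3.595 W.
I₃ = I₂ · cos²(11°) = 3.595 · 0.9636 = 3.464 W.
I₄ = I₃ · cos²(63°) = 3.464 · 0.2061 = 0.714 W.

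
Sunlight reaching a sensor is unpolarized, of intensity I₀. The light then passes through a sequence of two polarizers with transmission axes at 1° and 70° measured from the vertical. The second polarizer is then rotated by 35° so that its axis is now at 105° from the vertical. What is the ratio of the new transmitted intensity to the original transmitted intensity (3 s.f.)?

I_new/I_old ≈ 0.456

Before rotation:
Unpolarized light through the first polarizer → I₁ = ½ I₀, now polarized at 1°.
I₂ = I₁ cos²(70° − 1°) = 0.5 I₀ · cos²(69°) = 0.06421 I₀.
After rotation:
Unpolarized light through the first polarizer → I₁ = ½ I₀, now polarized at 1°.
Angle between axes 1 and 2: 76°. I₂ = 0.5 I₀ · cos²(76°) = 0.02926 I₀.
Ratio = 0.02926 / 0.06421 = 0.4557.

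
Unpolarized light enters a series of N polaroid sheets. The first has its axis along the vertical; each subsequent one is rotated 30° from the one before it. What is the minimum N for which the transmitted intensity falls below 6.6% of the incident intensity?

N = 9

First polarizer halves the unpolarized light: factor 1/2.
Each further stage multiplies by cos²(30°) = 0.75.
After N polarizers: T = 0.5·0.75^(N−1). Require T < 0.066 ⇒ N−1 > ln(0.066/0.5)/ln(0.75) = 7.04, so N−1 ≥ 8 and N = 9.
Check: N=9 gives T = 0.05006 < 0.066; N=8 gives T = 0.06674.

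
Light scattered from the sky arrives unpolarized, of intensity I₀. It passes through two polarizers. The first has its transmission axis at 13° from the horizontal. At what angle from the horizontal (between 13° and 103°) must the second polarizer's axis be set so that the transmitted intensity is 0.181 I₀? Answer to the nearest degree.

Unpolarized light through the first polarizer → I₁ = ½ I₀, now polarized at 13°.
Need I₂/I₀ = 0.181, so cos²(θ − 13°) = 0.181 / 0.5 = 0.362.
θ − 13° = arccos(√0.362) = 53.0°, giving θ ≈ 13 + 53.0 = 66.0°.

θ ≈ 66°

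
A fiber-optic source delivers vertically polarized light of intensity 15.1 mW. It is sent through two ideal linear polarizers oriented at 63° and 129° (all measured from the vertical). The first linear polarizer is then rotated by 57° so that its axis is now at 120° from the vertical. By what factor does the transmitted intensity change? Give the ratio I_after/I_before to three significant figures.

I_new/I_old ≈ 7.15

Before rotation:
I₁ = I₀ cos²(63° − 0°) = I₀ cos²(63°) = 0.2061 I₀.
I₂ = I₁ cos²(129° − 63°) = 0.2061 I₀ · cos²(66°) = 0.0341 I₀.
After rotation:
I₁ = I₀ cos²(120° − 0°) = I₀ cos²(60°) = 0.25 I₀.
I₂ = I₁ cos²(129° − 120°) = 0.25 I₀ · cos²(9°) = 0.2439 I₀.
Ratio = 0.2439 / 0.0341 = 7.153.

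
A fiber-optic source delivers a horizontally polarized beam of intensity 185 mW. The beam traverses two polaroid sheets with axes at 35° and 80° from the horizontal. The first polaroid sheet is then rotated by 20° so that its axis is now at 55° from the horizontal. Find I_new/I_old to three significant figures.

Before rotation:
I₁ = I₀ cos²(35° − 0°) = I₀ cos²(35°) = 0.671 I₀.
I₂ = I₁ cos²(80° − 35°) = 0.671 I₀ · cos²(45°) = 0.3355 I₀.
After rotation:
I₁ = I₀ cos²(55° − 0°) = I₀ cos²(55°) = 0.329 I₀.
I₂ = I₁ cos²(80° − 55°) = 0.329 I₀ · cos²(25°) = 0.2702 I₀.
Ratio = 0.2702 / 0.3355 = 0.8054.

I_new/I_old ≈ 0.805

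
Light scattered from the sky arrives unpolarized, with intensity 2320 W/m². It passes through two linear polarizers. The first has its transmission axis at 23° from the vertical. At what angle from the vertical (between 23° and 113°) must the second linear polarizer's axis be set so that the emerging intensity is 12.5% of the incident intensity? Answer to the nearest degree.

Unpolarized light through the first polarizer → I₁ = ½ I₀, now polarized at 23°.
Need I₂/I₀ = 0.125, so cos²(θ − 23°) = 0.125 / 0.5 = 0.25.
θ − 23° = arccos(√0.25) = 60.0°, giving θ ≈ 23 + 60.0 = 83.0°.

θ ≈ 83°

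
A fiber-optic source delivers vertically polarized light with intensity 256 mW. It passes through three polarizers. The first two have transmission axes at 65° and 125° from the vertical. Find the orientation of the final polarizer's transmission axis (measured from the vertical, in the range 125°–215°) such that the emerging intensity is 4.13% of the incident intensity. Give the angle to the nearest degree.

I₁ = I₀ cos²(65° − 0°) = I₀ cos²(65°) = 0.1786 I₀.
I₂ = I₁ cos²(125° − 65°) = 0.1786 I₀ · cos²(60°) = 0.04465 I₀.
Need I₃/I₀ = 0.0413, so cos²(θ − 125°) = 0.0413 / 0.04465 = 0.9249.
θ − 125° = arccos(√0.9249) = 15.9°, giving θ ≈ 125 + 15.9 = 140.9°.

θ ≈ 141°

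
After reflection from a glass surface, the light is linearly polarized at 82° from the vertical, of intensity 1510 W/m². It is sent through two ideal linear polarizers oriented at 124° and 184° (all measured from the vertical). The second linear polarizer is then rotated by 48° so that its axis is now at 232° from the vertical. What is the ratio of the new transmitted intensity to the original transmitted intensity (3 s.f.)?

Before rotation:
I₁ = I₀ cos²(124° − 82°) = I₀ cos²(42°) = 0.5523 I₀.
I₂ = I₁ cos²(184° − 124°) = 0.5523 I₀ · cos²(60°) = 0.1381 I₀.
After rotation:
I₁ = I₀ cos²(124° − 82°) = I₀ cos²(42°) = 0.5523 I₀.
Angle between axes 1 and 2: 72°. I₂ = 0.5523 I₀ · cos²(72°) = 0.05274 I₀.
Ratio = 0.05274 / 0.1381 = 0.382.

I_new/I_old ≈ 0.382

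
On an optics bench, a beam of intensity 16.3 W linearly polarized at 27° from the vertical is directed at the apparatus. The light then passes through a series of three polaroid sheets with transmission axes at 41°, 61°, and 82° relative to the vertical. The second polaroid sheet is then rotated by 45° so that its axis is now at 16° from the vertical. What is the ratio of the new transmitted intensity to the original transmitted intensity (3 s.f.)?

Before rotation:
By Malus's law, I₁ = I₀ cos²(41° − 27°) = I₀ cos²(14°) = 0.9415 I₀.
I₂ = I₁ cos²(61° − 41°) = 0.9415 I₀ · cos²(20°) = 0.8313 I₀.
I₃ = I₂ cos²(82° − 61°) = 0.8313 I₀ · cos²(21°) = 0.7246 I₀.
After rotation:
I₁ = I₀ cos²(41° − 27°) = I₀ cos²(14°) = 0.9415 I₀.
I₂ = I₁ cos²(16° − 41°) = 0.9415 I₀ · cos²(25°) = 0.7733 I₀.
I₃ = I₂ cos²(82° − 16°) = 0.7733 I₀ · cos²(66°) = 0.1279 I₀.
Ratio = 0.1279 / 0.7246 = 0.1766.

I_new/I_old ≈ 0.177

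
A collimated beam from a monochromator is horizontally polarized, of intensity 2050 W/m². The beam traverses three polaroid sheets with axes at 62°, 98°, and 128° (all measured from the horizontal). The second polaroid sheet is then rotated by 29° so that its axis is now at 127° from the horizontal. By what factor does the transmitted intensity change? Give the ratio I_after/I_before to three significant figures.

I_new/I_old ≈ 0.364

Before rotation:
By Malus's law, I₁ = I₀ cos²(62° − 0°) = I₀ cos²(62°) = 0.2204 I₀.
I₂ = I₁ cos²(98° − 62°) = 0.2204 I₀ · cos²(36°) = 0.1443 I₀.
I₃ = I₂ cos²(128° − 98°) = 0.1443 I₀ · cos²(30°) = 0.1082 I₀.
After rotation:
I₁ = I₀ cos²(62° − 0°) = I₀ cos²(62°) = 0.2204 I₀.
I₂ = I₁ cos²(127° − 62°) = 0.2204 I₀ · cos²(65°) = 0.03937 I₀.
I₃ = I₂ cos²(128° − 127°) = 0.03937 I₀ · cos²(1°) = 0.03935 I₀.
Ratio = 0.03935 / 0.1082 = 0.3637.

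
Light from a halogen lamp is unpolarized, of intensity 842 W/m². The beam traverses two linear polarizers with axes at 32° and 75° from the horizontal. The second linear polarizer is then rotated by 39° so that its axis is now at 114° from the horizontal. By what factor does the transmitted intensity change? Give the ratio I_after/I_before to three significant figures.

Before rotation:
Unpolarized light through the first polarizer → I₁ = ½ I₀, now polarized at 32°.
I₂ = I₁ cos²(75° − 32°) = 0.5 I₀ · cos²(43°) = 0.2674 I₀.
After rotation:
Unpolarized light through the first polarizer → I₁ = ½ I₀, now polarized at 32°.
I₂ = I₁ cos²(114° − 32°) = 0.5 I₀ · cos²(82°) = 0.009685 I₀.
Ratio = 0.009685 / 0.2674 = 0.03621.

I_new/I_old ≈ 0.0362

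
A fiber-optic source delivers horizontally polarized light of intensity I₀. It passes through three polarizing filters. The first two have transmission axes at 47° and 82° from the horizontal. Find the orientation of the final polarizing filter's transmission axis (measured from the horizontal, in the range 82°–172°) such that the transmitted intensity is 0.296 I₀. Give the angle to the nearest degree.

I₁ = I₀ cos²(47° − 0°) = I₀ cos²(47°) = 0.4651 I₀.
I₂ = I₁ cos²(82° − 47°) = 0.4651 I₀ · cos²(35°) = 0.3121 I₀.
Need I₃/I₀ = 0.296, so cos²(θ − 82°) = 0.296 / 0.3121 = 0.9484.
θ − 82° = arccos(√0.9484) = 13.1°, giving θ ≈ 82 + 13.1 = 95.1°.

θ ≈ 95°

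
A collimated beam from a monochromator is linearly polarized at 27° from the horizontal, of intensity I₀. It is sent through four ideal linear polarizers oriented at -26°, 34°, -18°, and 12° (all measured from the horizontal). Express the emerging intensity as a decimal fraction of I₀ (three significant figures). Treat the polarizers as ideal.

I₁ = I₀ cos²(-26° − 27°) = I₀ cos²(53°) = 0.3622 I₀.
I₂ = I₁ cos²(34° + 26°) = 0.3622 I₀ · cos²(60°) = 0.09055 I₀.
I₃ = I₂ cos²(-18° − 34°) = 0.09055 I₀ · cos²(52°) = 0.03432 I₀.
I₄ = I₃ cos²(12° + 18°) = 0.03432 I₀ · cos²(30°) = 0.02574 I₀.
Transmitted fraction = 0.02574.

≈ 0.0257 I₀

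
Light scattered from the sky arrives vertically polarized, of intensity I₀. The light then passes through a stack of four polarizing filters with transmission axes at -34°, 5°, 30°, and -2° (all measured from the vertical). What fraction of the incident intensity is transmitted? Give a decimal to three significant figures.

≈ 0.245 I₀

I₁ = I₀ cos²(-34° − 0°) = I₀ cos²(34°) = 0.6873 I₀.
I₂ = I₁ cos²(5° + 34°) = 0.6873 I₀ · cos²(39°) = 0.4151 I₀.
I₃ = I₂ cos²(30° − 5°) = 0.4151 I₀ · cos²(25°) = 0.341 I₀.
I₄ = I₃ cos²(-2° − 30°) = 0.341 I₀ · cos²(32°) = 0.2452 I₀.
Transmitted fraction = 0.2452.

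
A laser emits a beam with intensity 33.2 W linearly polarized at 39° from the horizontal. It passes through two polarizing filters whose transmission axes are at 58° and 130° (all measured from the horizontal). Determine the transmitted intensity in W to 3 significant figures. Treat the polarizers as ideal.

I₁ = 33.2 W · cos²(19°) = 29.68 W.
I₂ = I₁ · cos²(72°) = 29.68 · 0.09549 = 2.834 W.

I ≈ 2.83 W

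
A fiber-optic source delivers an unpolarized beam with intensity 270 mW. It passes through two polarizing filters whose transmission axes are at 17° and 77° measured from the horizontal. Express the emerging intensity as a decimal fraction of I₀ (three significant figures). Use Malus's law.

I/I₀ ≈ 0.125

Unpolarized light through the first polarizer → I₁ = 270 mW/2 = 135 mW, polarized at 17°.
I₂ = I₁ · cos²(60°) = 135 · 0.25 = 33.75 mW.
Transmitted fraction = 0.125.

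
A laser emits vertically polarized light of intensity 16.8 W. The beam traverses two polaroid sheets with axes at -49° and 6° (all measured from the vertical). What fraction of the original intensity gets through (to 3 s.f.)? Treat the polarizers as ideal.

I₁ = 16.8 W · cos²(49°) = 7.231 W.
I₂ = I₁ · cos²(55°) = 7.231 · 0.329 = 2.379 W.
Transmitted fraction = 0.1416.

I/I₀ ≈ 0.142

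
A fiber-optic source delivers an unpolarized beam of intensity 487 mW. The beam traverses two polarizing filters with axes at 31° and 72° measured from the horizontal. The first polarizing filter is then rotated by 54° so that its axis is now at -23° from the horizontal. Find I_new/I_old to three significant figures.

Before rotation:
Unpolarized light through the first polarizer → I₁ = ½ I₀, now polarized at 31°.
I₂ = I₁ cos²(72° − 31°) = 0.5 I₀ · cos²(41°) = 0.2848 I₀.
After rotation:
Unpolarized light through the first polarizer → I₁ = ½ I₀, now polarized at -23°.
Angle between axes 1 and 2: 85°. I₂ = 0.5 I₀ · cos²(85°) = 0.003798 I₀.
Ratio = 0.003798 / 0.2848 = 0.01334.

I_new/I_old ≈ 0.0133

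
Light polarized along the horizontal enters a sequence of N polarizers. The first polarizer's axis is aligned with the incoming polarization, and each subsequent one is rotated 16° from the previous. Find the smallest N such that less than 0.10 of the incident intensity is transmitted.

First polarizer is aligned with the polarization: full transmission.
Each further stage multiplies by cos²(16°) = 0.924.
After N polarizers: T = 0.924^(N−1). Require T < 0.10 ⇒ N−1 > ln(0.10)/ln(0.924) = 29.14, so N−1 ≥ 30 and N = 31.
Check: N=31 gives T = 0.09343 < 0.10; N=30 gives T = 0.1011.

N = 31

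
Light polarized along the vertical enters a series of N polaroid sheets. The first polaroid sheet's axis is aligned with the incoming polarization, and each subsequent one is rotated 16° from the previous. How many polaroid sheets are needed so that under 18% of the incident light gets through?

First polarizer is aligned with the polarization: full transmission.
Each further stage multiplies by cos²(16°) = 0.924.
After N polarizers: T = 0.924^(N−1). Require T < 0.18 ⇒ N−1 > ln(0.18)/ln(0.924) = 21.70, so N−1 ≥ 22 and N = 23.
Check: N=23 gives T = 0.1758 < 0.18; N=22 gives T = 0.1903.

N = 23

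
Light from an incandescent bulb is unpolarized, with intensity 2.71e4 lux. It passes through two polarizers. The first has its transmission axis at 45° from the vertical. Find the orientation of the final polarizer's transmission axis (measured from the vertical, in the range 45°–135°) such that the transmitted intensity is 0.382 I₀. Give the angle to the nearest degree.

Unpolarized light through the first polarizer → I₁ = ½ I₀, now polarized at 45°.
Need I₂/I₀ = 0.382, so cos²(θ − 45°) = 0.382 / 0.5 = 0.764.
θ − 45° = arccos(√0.764) = 29.1°, giving θ ≈ 45 + 29.1 = 74.1°.

θ ≈ 74°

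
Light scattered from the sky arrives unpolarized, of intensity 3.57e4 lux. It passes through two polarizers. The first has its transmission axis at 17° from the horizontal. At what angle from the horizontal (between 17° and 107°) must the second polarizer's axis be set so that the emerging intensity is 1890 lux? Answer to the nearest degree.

θ ≈ 88°

Unpolarized light through the first polarizer → I₁ = ½ I₀, now polarized at 17°.
Target fraction: 1890 / 3.57e4 lux = 0.05294 of I₀.
Need I₂/I₀ = 0.05294, so cos²(θ − 17°) = 0.05294 / 0.5 = 0.1059.
θ − 17° = arccos(√0.1059) = 71.0°, giving θ ≈ 17 + 71.0 = 88.0°.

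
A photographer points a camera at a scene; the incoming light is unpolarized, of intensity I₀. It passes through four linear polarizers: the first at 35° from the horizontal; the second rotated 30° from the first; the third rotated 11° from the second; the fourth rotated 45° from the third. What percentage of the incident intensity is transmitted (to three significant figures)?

≈ 18.1%

Unpolarized light through the first polarizer → I₁ = ½ I₀, now polarized at 35°.
I₂ = I₁ cos²(30°) = 0.5 · 0.75 I₀ = 0.375 I₀.
I₃ = I₂ cos²(11°) = 0.375 · 0.9636 I₀ = 0.3613 I₀.
I₄ = I₃ cos²(45°) = 0.3613 · 0.5 I₀ = 0.1807 I₀.
That is 18.07% of the incident intensity.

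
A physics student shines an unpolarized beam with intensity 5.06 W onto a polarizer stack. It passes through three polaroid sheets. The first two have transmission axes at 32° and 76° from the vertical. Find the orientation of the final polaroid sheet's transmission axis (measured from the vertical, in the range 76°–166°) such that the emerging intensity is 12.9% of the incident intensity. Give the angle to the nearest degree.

θ ≈ 121°

Unpolarized light through the first polarizer → I₁ = ½ I₀, now polarized at 32°.
I₂ = I₁ cos²(76° − 32°) = 0.5 I₀ · cos²(44°) = 0.2587 I₀.
Need I₃/I₀ = 0.129, so cos²(θ − 76°) = 0.129 / 0.2587 = 0.4986.
θ − 76° = arccos(√0.4986) = 45.1°, giving θ ≈ 76 + 45.1 = 121.1°.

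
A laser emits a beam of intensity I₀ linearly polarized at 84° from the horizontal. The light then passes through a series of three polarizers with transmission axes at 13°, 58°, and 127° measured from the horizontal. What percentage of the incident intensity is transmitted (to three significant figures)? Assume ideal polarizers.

By Malus's law, I₁ = I₀ cos²(13° − 84°) = I₀ cos²(71°) = 0.106 I₀.
I₂ = I₁ cos²(58° − 13°) = 0.106 I₀ · cos²(45°) = 0.053 I₀.
I₃ = I₂ cos²(127° − 58°) = 0.053 I₀ · cos²(69°) = 0.006806 I₀.
That is 0.6806% of the incident intensity.

≈ 0.681%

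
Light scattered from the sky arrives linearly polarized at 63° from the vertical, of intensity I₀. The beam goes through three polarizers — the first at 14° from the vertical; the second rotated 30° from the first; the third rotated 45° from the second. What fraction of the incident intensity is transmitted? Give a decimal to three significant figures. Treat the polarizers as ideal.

≈ 0.161 I₀

By Malus's law, I₁ = I₀ cos²(14° − 63°) = I₀ cos²(49°) = 0.4304 I₀.
I₂ = I₁ cos²(30°) = 0.4304 · 0.75 I₀ = 0.3228 I₀.
I₃ = I₂ cos²(45°) = 0.3228 · 0.5 I₀ = 0.1614 I₀.
Transmitted fraction = 0.1614.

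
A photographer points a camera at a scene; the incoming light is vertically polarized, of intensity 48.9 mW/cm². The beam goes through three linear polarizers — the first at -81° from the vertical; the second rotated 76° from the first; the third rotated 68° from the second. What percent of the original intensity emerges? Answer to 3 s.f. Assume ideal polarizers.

≈ 0.0201%

By Malus's law, I₁ = 48.9 mW/cm² · cos²(81°) = 1.197 mW/cm².
I₂ = I₁ · cos²(76°) = 1.197 · 0.05853 = 0.07004 mW/cm².
I₃ = I₂ · cos²(68°) = 0.07004 · 0.1403 = 0.009828 mW/cm².
That is 0.0201% of the incident intensity.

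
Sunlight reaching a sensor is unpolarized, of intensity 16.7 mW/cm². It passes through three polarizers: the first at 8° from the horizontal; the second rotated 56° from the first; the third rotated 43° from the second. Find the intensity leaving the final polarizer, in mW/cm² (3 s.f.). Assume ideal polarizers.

I ≈ 1.40 mW/cm²

Unpolarized light through the first polarizer → I₁ = 16.7 mW/cm²/2 = 8.35 mW/cm², polarized at 8°.
I₂ = I₁ · cos²(56°) = 8.35 · 0.3127 = 2.611 mW/cm².
I₃ = I₂ · cos²(43°) = 2.611 · 0.5349 = 1.397 mW/cm².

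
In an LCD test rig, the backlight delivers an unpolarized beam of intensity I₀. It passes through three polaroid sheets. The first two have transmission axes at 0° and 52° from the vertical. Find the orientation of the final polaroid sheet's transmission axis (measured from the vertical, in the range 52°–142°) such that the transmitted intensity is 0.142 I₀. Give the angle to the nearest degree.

θ ≈ 82°

Unpolarized light through the first polarizer → I₁ = ½ I₀, now polarized at 0°.
I₂ = I₁ cos²(52° − 0°) = 0.5 I₀ · cos²(52°) = 0.1895 I₀.
Need I₃/I₀ = 0.142, so cos²(θ − 52°) = 0.142 / 0.1895 = 0.7493.
θ − 52° = arccos(√0.7493) = 30.0°, giving θ ≈ 52 + 30.0 = 82.0°.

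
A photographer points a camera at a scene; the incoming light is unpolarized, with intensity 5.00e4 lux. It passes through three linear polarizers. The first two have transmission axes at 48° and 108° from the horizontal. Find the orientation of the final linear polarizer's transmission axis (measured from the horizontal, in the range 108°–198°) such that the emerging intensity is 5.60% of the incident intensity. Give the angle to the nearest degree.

Unpolarized light through the first polarizer → I₁ = ½ I₀, now polarized at 48°.
I₂ = I₁ cos²(108° − 48°) = 0.5 I₀ · cos²(60°) = 0.125 I₀.
Need I₃/I₀ = 0.056, so cos²(θ − 108°) = 0.056 / 0.125 = 0.448.
θ − 108° = arccos(√0.448) = 48.0°, giving θ ≈ 108 + 48.0 = 156.0°.

θ ≈ 156°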